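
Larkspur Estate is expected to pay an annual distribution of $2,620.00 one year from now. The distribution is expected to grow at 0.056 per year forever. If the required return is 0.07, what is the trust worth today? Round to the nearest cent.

$187142.86

Growing perpetuity: P = D₁ / (r − g) = $2,620.0000 / (0.07 − 0.056) = $187,142.86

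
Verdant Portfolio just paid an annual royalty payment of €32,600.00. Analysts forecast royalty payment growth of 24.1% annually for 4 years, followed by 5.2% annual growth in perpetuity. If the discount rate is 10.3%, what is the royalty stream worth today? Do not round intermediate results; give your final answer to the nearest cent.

€1254193.97

D_1 = 40456.60000
D_2 = 50206.64060
D_3 = 62306.44098
D_4 = 77322.29326
Terminal value at year 4: TV = D_4×(1+g_2)/(r−g_2) = 81343.05251/0.051 = 1594961.81395
P_0 = D_1/(1+r)^1 + D_2/(1+r)^2 + D_3/(1+r)^3 + D_4/(1+r)^4 + TV/(1+r)^4
    = 36678.69447 + 41267.68798 + 46430.82573 + 52239.94082 + 1077576.81855 = 1254193.96754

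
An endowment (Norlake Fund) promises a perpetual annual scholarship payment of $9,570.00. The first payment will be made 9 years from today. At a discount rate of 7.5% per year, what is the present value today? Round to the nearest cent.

Value at end of year 8: C / r = $9,570.00 / 0.075 = $127,600.0000
Discount to today: PV = $127,600.0000 / (1 + 0.075)^8 = $127,600.0000 / 1.783478 = $71,545.60

$71545.60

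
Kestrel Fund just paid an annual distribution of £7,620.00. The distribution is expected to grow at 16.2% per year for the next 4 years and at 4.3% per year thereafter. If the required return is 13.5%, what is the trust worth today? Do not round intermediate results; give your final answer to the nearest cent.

£127242.07

D_1 = 8854.44000
D_2 = 10288.85928
D_3 = 11955.65448
D_4 = 13892.47051
Terminal value at year 4: TV = D_4×(1+g_2)/(r−g_2) = 14489.84674/0.092 = 157498.33415
P_0 = D_1/(1+r)^1 + D_2/(1+r)^2 + D_3/(1+r)^3 + D_4/(1+r)^4 + TV/(1+r)^4
    = 7801.26872 + 7986.84956 + 8176.84510 + 8371.36036 + 94905.74846 = 127242.07221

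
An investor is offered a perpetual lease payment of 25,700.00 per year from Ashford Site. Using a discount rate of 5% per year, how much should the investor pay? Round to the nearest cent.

514000.00

Level perpetuity: PV = C / r = 25,700.00 / 0.05 = 514,000.00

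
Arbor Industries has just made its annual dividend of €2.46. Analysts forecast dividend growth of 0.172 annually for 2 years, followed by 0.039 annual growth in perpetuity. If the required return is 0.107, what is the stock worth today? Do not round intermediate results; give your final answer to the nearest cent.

D_1 = 2.88312
D_2 = 3.37902
Terminal value at year 2: TV = D_2×(1+g_2)/(r−g_2) = 3.51080/0.068 = 51.62939
P_0 = D_1/(1+r)^1 + D_2/(1+r)^2 + TV/(1+r)^2
    = 2.60444 + 2.75737 + 42.13100 = 47.49281

€47.49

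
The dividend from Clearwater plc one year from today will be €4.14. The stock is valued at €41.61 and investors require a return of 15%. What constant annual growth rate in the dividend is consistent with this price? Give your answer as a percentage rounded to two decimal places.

P = D₁/(r−g) ⇒ g = r − D₁/P = 0.15 − €4.14/€41.61 = 0.050505

5.05%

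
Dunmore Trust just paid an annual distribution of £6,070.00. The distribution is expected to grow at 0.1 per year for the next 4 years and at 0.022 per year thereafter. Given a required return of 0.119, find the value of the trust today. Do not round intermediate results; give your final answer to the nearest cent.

£82986.49

D_1 = 6677.00000
D_2 = 7344.70000
D_3 = 8079.17000
D_4 = 8887.08700
Terminal value at year 4: TV = D_4×(1+g_2)/(r−g_2) = 9082.60291/0.097 = 93635.08159
P_0 = D_1/(1+r)^1 + D_2/(1+r)^2 + D_3/(1+r)^3 + D_4/(1+r)^4 + TV/(1+r)^4
    = 5966.93476 + 5865.61952 + 5766.02455 + 5668.12065 + 59719.78659 = 82986.48607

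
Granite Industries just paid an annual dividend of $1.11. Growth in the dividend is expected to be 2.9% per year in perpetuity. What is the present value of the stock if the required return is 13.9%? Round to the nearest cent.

D₁ = D₀ × (1 + g) = $1.11 × 1.029 = $1.1422
Growing perpetuity: P = D₁ / (r − g) = $1.1422 / (0.139 − 0.029) = $10.38

$10.38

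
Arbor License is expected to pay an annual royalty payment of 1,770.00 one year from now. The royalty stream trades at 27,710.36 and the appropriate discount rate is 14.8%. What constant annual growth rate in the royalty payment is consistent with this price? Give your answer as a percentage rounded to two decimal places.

P = D₁/(r−g) ⇒ g = r − D₁/P = 0.148 − 1,770.00/27,710.36 = 0.084125

8.41%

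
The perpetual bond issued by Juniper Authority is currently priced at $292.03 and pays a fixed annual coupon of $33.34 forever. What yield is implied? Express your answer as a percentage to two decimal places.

11.42%

P = C/r ⇒ r = C/P = $33.34/$292.03 = 0.114166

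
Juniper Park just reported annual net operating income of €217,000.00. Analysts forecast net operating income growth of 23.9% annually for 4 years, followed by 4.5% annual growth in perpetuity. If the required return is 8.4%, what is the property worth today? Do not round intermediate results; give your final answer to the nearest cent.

€11149750.70

D_1 = 268863.00000
D_2 = 333121.25700
D_3 = 412737.23742
D_4 = 511381.43717
Terminal value at year 4: TV = D_4×(1+g_2)/(r−g_2) = 534393.60184/0.039 = 13702400.04717
P_0 = D_1/(1+r)^1 + D_2/(1+r)^2 + D_3/(1+r)^3 + D_4/(1+r)^4 + TV/(1+r)^4
    = 248028.59779 + 283493.94157 + 324030.43690 + 370363.20232 + 9923834.52380 = 11149750.70238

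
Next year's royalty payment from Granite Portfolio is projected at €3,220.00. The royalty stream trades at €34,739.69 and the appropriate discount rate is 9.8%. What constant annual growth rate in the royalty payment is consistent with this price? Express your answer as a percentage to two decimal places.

0.53%

P = D₁/(r−g) ⇒ g = r − D₁/P = 0.098 − €3,220.00/€34,739.69 = 0.005311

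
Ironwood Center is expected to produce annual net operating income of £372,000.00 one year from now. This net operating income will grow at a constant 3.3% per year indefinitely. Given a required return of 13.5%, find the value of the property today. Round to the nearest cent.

£3647058.82

Growing perpetuity: P = D₁ / (r − g) = £372,000.0000 / (0.135 − 0.033) = £3,647,058.82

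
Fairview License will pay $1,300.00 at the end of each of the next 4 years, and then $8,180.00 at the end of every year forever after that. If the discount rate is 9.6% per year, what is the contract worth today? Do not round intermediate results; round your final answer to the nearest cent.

$63209.47

PV of 4-year annuity: $1,300.00 × [1 − (1+0.096)^−4] / 0.096 = 4156.76119
Perpetuity value at year 4: $8,180.00 / 0.096 = 85208.33333
PV of perpetuity: 85208.33333 / (1+0.096)^4 = 59052.71290
Total PV = 4156.76119 + 59052.71290 = 63209.47409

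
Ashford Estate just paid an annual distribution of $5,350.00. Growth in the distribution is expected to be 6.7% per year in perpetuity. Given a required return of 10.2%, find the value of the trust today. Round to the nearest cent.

$163098.57

D₁ = D₀ × (1 + g) = $5,350.00 × 1.067 = $5,708.4500
Growing perpetuity: P = D₁ / (r − g) = $5,708.4500 / (0.102 − 0.067) = $163,098.57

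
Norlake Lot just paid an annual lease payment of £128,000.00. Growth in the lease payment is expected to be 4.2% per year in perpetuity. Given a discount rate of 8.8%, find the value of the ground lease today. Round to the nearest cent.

D₁ = D₀ × (1 + g) = £128,000.00 × 1.042 = £133,376.0000
Growing perpetuity: P = D₁ / (r − g) = £133,376.0000 / (0.088 − 0.042) = £2,899,478.26

£2899478.26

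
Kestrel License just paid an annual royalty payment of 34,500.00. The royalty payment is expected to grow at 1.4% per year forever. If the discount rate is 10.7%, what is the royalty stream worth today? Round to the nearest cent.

376161.29

D₁ = D₀ × (1 + g) = 34,500.00 × 1.014 = 34,983.0000
Growing perpetuity: P = D₁ / (r − g) = 34,983.0000 / (0.107 − 0.014) = 376,161.29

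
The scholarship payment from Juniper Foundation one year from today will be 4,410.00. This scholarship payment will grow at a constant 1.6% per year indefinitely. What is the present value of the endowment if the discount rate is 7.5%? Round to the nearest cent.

Growing perpetuity: P = D₁ / (r − g) = 4,410.0000 / (0.075 − 0.016) = 74,745.76

74745.76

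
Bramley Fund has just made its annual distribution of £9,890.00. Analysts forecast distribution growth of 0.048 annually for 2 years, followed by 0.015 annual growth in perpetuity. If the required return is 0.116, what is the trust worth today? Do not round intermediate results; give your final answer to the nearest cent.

£105655.48

D_1 = 10364.72000
D_2 = 10862.22656
Terminal value at year 2: TV = D_2×(1+g_2)/(r−g_2) = 11025.15996/0.101 = 109159.99959
P_0 = D_1/(1+r)^1 + D_2/(1+r)^2 + TV/(1+r)^2
    = 9287.38351 + 8721.48559 + 87646.61264 = 105655.48174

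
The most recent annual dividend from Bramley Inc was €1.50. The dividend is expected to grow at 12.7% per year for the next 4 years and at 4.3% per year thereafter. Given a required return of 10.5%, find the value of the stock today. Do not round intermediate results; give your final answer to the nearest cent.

D_1 = 1.69050
D_2 = 1.90519
D_3 = 2.14715
D_4 = 2.41984
Terminal value at year 4: TV = D_4×(1+g_2)/(r−g_2) = 2.52389/0.062 = 40.70798
P_0 = D_1/(1+r)^1 + D_2/(1+r)^2 + D_3/(1+r)^3 + D_4/(1+r)^4 + TV/(1+r)^4
    = 1.52986 + 1.56032 + 1.59139 + 1.62307 + 27.30426 = 33.60891

€33.61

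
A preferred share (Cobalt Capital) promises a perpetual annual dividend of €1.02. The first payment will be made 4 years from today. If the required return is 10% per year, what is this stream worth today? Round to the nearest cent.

€7.66

Value at end of year 3: C / r = €1.02 / 0.1 = €10.2000
Discount to today: PV = €10.2000 / (1 + 0.1)^3 = €10.2000 / 1.331000 = €7.66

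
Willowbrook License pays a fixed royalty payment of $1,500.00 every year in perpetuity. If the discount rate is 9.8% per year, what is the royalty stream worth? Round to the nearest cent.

Level perpetuity: PV = C / r = $1,500.00 / 0.098 = $15,306.12

$15306.12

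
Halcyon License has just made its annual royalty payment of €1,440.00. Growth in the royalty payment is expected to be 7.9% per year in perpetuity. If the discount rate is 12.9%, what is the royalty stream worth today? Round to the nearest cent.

€31075.20

D₁ = D₀ × (1 + g) = €1,440.00 × 1.079 = €1,553.7600
Growing perpetuity: P = D₁ / (r − g) = €1,553.7600 / (0.129 − 0.079) = €31,075.20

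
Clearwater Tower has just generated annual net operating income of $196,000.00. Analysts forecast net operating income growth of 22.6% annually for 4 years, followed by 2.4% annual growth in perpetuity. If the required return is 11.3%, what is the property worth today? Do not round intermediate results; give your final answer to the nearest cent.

$4324313.48

D_1 = 240296.00000
D_2 = 294602.89600
D_3 = 361183.15050
D_4 = 442810.54251
Terminal value at year 4: TV = D_4×(1+g_2)/(r−g_2) = 453437.99553/0.089 = 5094808.93852
P_0 = D_1/(1+r)^1 + D_2/(1+r)^2 + D_3/(1+r)^3 + D_4/(1+r)^4 + TV/(1+r)^4
    = 215899.37107 + 237819.07361 + 261964.22664 + 288560.77436 + 3320070.03305 = 4324313.47873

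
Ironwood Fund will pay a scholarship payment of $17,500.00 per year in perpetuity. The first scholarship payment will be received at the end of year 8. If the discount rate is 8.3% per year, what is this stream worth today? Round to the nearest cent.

Value at end of year 7: C / r = $17,500.00 / 0.083 = $210,843.3735
Discount to today: PV = $210,843.3735 / (1 + 0.083)^7 = $210,843.3735 / 1.747428 = $120,659.29

$120659.29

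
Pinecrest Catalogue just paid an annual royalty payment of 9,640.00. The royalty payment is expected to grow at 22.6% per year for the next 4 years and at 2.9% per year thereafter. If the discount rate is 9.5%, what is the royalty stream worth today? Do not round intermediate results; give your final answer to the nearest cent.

D_1 = 11818.64000
D_2 = 14489.65264
D_3 = 17764.31414
D_4 = 21779.04913
Terminal value at year 4: TV = D_4×(1+g_2)/(r−g_2) = 22410.64156/0.066 = 339555.17510
P_0 = D_1/(1+r)^1 + D_2/(1+r)^2 + D_3/(1+r)^3 + D_4/(1+r)^4 + TV/(1+r)^4
    = 10793.27854 + 12084.52921 + 13530.25828 + 15148.94671 + 236185.85102 = 287742.86376

287742.86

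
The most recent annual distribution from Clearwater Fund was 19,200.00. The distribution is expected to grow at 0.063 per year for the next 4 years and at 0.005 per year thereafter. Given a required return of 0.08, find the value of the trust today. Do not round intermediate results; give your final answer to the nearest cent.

315284.35

D_1 = 20409.60000
D_2 = 21695.40480
D_3 = 23062.21530
D_4 = 24515.13487
Terminal value at year 4: TV = D_4×(1+g_2)/(r−g_2) = 24637.71054/0.075 = 328502.80721
P_0 = D_1/(1+r)^1 + D_2/(1+r)^2 + D_3/(1+r)^3 + D_4/(1+r)^4 + TV/(1+r)^4
    = 18897.77778 + 18600.31276 + 18307.53006 + 18019.35597 + 241459.37003 = 315284.34659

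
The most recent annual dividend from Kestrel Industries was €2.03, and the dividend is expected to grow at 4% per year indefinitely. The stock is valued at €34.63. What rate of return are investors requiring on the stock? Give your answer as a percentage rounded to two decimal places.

10.10%

D₁ = €2.03 × 1.04 = €2.1112
P = D₁/(r − g) ⇒ r = D₁/P + g = €2.1112/€34.63 + 0.04 = 0.060964 + 0.04 = 0.100964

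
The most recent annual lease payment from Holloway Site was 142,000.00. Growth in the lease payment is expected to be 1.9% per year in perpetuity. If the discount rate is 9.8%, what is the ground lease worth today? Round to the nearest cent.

1831620.25

D₁ = D₀ × (1 + g) = 142,000.00 × 1.019 = 144,698.0000
Growing perpetuity: P = D₁ / (r − g) = 144,698.0000 / (0.098 − 0.019) = 1,831,620.25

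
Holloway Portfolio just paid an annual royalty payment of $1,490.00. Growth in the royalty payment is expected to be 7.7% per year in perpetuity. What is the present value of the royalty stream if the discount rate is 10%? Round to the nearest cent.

$69770.87

D₁ = D₀ × (1 + g) = $1,490.00 × 1.077 = $1,604.7300
Growing perpetuity: P = D₁ / (r − g) = $1,604.7300 / (0.1 − 0.077) = $69,770.87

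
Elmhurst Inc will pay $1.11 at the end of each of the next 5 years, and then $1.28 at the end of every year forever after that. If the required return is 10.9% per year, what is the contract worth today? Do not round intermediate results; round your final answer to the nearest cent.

PV of 5-year annuity: $1.11 × [1 − (1+0.109)^−5] / 0.109 = 4.11279
Perpetuity value at year 5: $1.28 / 0.109 = 11.74312
PV of perpetuity: 11.74312 / (1+0.109)^5 = 7.00045
Total PV = 4.11279 + 7.00045 = 11.11323

$11.11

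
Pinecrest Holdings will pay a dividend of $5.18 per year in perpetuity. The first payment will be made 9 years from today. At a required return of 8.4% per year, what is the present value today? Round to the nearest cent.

$32.35

Value at end of year 8: C / r = $5.18 / 0.084 = $61.6667
Discount to today: PV = $61.6667 / (1 + 0.084)^8 = $61.6667 / 1.906489 = $32.35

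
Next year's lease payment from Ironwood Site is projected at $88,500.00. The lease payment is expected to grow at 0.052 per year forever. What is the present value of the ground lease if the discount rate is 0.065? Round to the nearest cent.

$6807692.31

Growing perpetuity: P = D₁ / (r − g) = $88,500.0000 / (0.065 − 0.052) = $6,807,692.31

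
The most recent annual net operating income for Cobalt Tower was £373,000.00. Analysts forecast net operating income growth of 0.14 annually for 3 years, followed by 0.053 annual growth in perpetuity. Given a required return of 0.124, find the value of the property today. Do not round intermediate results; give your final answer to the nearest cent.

£6922737.79

D_1 = 425220.00000
D_2 = 484750.80000
D_3 = 552615.91200
Terminal value at year 3: TV = D_3×(1+g_2)/(r−g_2) = 581904.55534/0.071 = 8195838.80755
P_0 = D_1/(1+r)^1 + D_2/(1+r)^2 + D_3/(1+r)^3 + TV/(1+r)^3
    = 378309.60854 + 383694.79870 + 389156.64637 + 5771576.74118 = 6922737.79479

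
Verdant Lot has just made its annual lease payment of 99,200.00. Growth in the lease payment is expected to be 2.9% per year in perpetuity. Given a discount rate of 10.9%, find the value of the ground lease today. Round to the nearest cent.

D₁ = D₀ × (1 + g) = 99,200.00 × 1.029 = 102,076.8000
Growing perpetuity: P = D₁ / (r − g) = 102,076.8000 / (0.109 − 0.029) = 1,275,960.00

1275960.00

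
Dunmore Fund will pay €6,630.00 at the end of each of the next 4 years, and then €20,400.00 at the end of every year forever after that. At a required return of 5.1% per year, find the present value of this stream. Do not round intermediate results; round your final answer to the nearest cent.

PV of 4-year annuity: €6,630.00 × [1 − (1+0.051)^−4] / 0.051 = 23455.14365
Perpetuity value at year 4: €20,400.00 / 0.051 = 400000.00000
PV of perpetuity: 400000.00000 / (1+0.051)^4 = 327830.32724
Total PV = 23455.14365 + 327830.32724 = 351285.47088

€351285.47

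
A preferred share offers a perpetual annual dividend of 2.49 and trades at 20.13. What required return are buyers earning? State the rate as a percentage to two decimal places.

P = C/r ⇒ r = C/P = 2.49/20.13 = 0.123696

12.37%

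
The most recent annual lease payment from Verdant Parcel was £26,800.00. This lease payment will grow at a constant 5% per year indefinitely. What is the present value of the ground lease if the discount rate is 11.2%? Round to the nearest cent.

£453870.97

D₁ = D₀ × (1 + g) = £26,800.00 × 1.05 = £28,140.0000
Growing perpetuity: P = D₁ / (r − g) = £28,140.0000 / (0.112 − 0.05) = £453,870.97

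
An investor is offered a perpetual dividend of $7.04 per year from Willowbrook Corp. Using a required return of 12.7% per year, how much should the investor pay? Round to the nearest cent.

$55.43

Level perpetuity: PV = C / r = $7.04 / 0.127 = $55.43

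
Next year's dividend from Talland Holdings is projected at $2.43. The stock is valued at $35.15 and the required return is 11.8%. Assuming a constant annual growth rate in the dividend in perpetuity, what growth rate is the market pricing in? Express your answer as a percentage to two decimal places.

4.89%

P = D₁/(r−g) ⇒ g = r − D₁/P = 0.118 − $2.43/$35.15 = 0.048868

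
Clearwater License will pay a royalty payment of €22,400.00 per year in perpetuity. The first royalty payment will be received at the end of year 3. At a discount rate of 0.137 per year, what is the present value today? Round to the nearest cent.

€126475.53

Value at end of year 2: C / r = €22,400.00 / 0.137 = €163,503.6496
Discount to today: PV = €163,503.6496 / (1 + 0.137)^2 = €163,503.6496 / 1.292769 = €126,475.53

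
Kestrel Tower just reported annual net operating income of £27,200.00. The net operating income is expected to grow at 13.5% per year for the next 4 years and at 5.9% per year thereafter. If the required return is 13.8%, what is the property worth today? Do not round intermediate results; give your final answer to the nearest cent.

£468872.91

D_1 = 30872.00000
D_2 = 35039.72000
D_3 = 39770.08220
D_4 = 45139.04330
Terminal value at year 4: TV = D_4×(1+g_2)/(r−g_2) = 47802.24685/0.079 = 605091.73230
P_0 = D_1/(1+r)^1 + D_2/(1+r)^2 + D_3/(1+r)^3 + D_4/(1+r)^4 + TV/(1+r)^4
    = 27128.29525 + 27056.77954 + 26985.45235 + 26914.31320 + 360788.07185 = 468872.91219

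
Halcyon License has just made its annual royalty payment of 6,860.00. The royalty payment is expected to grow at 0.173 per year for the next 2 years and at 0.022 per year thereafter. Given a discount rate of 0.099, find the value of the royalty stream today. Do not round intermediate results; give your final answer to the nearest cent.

118862.19

D_1 = 8046.78000
D_2 = 9438.87294
Terminal value at year 2: TV = D_2×(1+g_2)/(r−g_2) = 9646.52814/0.077 = 125279.58629
P_0 = D_1/(1+r)^1 + D_2/(1+r)^2 + TV/(1+r)^2
    = 7321.91083 + 7814.92393 + 103725.35401 = 118862.18877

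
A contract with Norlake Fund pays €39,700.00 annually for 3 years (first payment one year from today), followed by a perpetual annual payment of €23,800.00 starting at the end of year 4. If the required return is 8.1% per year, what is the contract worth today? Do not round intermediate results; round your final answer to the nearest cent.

PV of 3-year annuity: €39,700.00 × [1 − (1+0.081)^−3] / 0.081 = 102126.42249
Perpetuity value at year 3: €23,800.00 / 0.081 = 293827.16049
PV of perpetuity: 293827.16049 / (1+0.081)^3 = 232602.75608
Total PV = 102126.42249 + 232602.75608 = 334729.17857

€334729.18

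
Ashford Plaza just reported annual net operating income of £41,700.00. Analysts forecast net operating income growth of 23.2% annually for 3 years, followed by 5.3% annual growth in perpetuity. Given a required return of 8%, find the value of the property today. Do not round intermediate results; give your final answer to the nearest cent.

D_1 = 51374.40000
D_2 = 63293.26080
D_3 = 77977.29731
Terminal value at year 3: TV = D_3×(1+g_2)/(r−g_2) = 82110.09406/0.027 = 3041114.59492
P_0 = D_1/(1+r)^1 + D_2/(1+r)^2 + D_3/(1+r)^3 + TV/(1+r)^3
    = 47568.88889 + 54263.76955 + 61900.89267 + 2414134.81408 = 2577868.36519

£2577868.37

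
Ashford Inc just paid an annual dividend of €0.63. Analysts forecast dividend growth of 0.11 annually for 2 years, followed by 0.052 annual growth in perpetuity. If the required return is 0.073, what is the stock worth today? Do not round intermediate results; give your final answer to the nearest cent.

D_1 = 0.69930
D_2 = 0.77622
Terminal value at year 2: TV = D_2×(1+g_2)/(r−g_2) = 0.81659/0.021 = 38.88508
P_0 = D_1/(1+r)^1 + D_2/(1+r)^2 + TV/(1+r)^2
    = 0.65172 + 0.67420 + 33.77408 = 35.10000

€35.10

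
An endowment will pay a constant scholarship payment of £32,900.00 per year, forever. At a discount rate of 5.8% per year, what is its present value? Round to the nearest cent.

£567241.38

Level perpetuity: PV = C / r = £32,900.00 / 0.058 = £567,241.38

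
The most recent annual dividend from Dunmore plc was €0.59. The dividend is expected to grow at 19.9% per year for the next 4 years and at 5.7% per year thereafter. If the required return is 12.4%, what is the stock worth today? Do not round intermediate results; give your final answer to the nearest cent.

€14.83

D_1 = 0.70741
D_2 = 0.84818
D_3 = 1.01697
D_4 = 1.21935
Terminal value at year 4: TV = D_4×(1+g_2)/(r−g_2) = 1.28885/0.067 = 19.23663
P_0 = D_1/(1+r)^1 + D_2/(1+r)^2 + D_3/(1+r)^3 + D_4/(1+r)^4 + TV/(1+r)^4
    = 0.62937 + 0.67136 + 0.71616 + 0.76395 + 12.05213 = 14.83297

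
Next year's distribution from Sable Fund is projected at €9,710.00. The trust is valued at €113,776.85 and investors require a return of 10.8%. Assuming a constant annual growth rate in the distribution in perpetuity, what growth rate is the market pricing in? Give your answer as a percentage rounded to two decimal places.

2.27%

P = D₁/(r−g) ⇒ g = r − D₁/P = 0.108 − €9,710.00/€113,776.85 = 0.022658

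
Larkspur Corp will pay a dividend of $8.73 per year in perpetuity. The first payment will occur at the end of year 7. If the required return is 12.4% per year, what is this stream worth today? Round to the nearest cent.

$34.91

Value at end of year 6: C / r = $8.73 / 0.124 = $70.4032
Discount to today: PV = $70.4032 / (1 + 0.124)^6 = $70.4032 / 2.016498 = $34.91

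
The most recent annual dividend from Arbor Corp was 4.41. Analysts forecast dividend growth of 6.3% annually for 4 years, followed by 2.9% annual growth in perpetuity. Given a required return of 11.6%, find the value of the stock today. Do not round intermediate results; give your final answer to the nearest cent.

D_1 = 4.68783
D_2 = 4.98316
D_3 = 5.29710
D_4 = 5.63082
Terminal value at year 4: TV = D_4×(1+g_2)/(r−g_2) = 5.79411/0.087 = 66.59901
P_0 = D_1/(1+r)^1 + D_2/(1+r)^2 + D_3/(1+r)^3 + D_4/(1+r)^4 + TV/(1+r)^4
    = 4.20056 + 4.00108 + 3.81106 + 3.63007 + 42.93495 = 58.57772

58.58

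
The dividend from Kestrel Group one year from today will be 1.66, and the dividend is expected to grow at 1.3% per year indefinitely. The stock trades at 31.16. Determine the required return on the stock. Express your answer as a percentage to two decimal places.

P = D₁/(r − g) ⇒ r = D₁/P + g = 1.6600/31.16 + 0.013 = 0.053273 + 0.013 = 0.066273

6.63%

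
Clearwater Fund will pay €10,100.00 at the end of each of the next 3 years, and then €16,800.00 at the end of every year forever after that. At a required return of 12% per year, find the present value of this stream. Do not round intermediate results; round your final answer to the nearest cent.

€123907.73

PV of 3-year annuity: €10,100.00 × [1 − (1+0.12)^−3] / 0.12 = 24258.49581
Perpetuity value at year 3: €16,800.00 / 0.12 = 140000.00000
PV of perpetuity: 140000.00000 / (1+0.12)^3 = 99649.23469
Total PV = 24258.49581 + 99649.23469 = 123907.73050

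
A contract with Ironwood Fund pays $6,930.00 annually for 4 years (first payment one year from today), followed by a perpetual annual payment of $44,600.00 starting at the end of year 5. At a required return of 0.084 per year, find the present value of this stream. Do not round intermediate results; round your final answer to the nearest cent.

$407287.42

PV of 4-year annuity: $6,930.00 × [1 − (1+0.084)^−4] / 0.084 = 22750.14994
Perpetuity value at year 4: $44,600.00 / 0.084 = 530952.38095
PV of perpetuity: 530952.38095 / (1+0.084)^4 = 384537.27453
Total PV = 22750.14994 + 384537.27453 = 407287.42447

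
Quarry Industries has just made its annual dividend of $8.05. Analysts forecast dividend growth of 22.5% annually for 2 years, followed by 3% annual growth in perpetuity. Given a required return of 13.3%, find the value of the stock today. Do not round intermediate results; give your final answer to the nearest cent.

$112.22

D_1 = 9.86125
D_2 = 12.08003
Terminal value at year 2: TV = D_2×(1+g_2)/(r−g_2) = 12.44243/0.103 = 120.80031
P_0 = D_1/(1+r)^1 + D_2/(1+r)^2 + TV/(1+r)^2
    = 8.70366 + 9.41040 + 94.10403 = 112.21810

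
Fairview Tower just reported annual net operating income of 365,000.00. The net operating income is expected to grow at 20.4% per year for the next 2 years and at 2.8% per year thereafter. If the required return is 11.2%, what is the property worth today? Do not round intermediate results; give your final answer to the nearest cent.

6059700.24

D_1 = 439460.00000
D_2 = 529109.84000
Terminal value at year 2: TV = D_2×(1+g_2)/(r−g_2) = 543924.91552/0.084 = 6475296.61333
P_0 = D_1/(1+r)^1 + D_2/(1+r)^2 + TV/(1+r)^2
    = 395197.84173 + 427894.06604 + 5236608.33204 = 6059700.23981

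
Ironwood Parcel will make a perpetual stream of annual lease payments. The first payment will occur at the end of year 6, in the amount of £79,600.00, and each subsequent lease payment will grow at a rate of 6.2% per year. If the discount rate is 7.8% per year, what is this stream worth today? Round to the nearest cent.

Value at end of year 5: C₁ / (r − g) = £79,600.00 / (0.078 − 0.062) = £4,975,000.0000
Discount to today: PV = £4,975,000.0000 / (1 + 0.078)^5 = £4,975,000.0000 / 1.455773 = £3,417,427.27

£3417427.27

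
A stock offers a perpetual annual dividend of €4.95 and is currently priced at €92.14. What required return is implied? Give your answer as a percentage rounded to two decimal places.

5.37%

P = C/r ⇒ r = C/P = €4.95/€92.14 = 0.053723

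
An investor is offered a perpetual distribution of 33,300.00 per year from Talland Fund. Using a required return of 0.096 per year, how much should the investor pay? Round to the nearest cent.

346875.00

Level perpetuity: PV = C / r = 33,300.00 / 0.096 = 346,875.00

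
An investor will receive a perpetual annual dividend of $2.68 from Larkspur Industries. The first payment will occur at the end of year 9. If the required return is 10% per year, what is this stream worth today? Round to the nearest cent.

$12.50

Value at end of year 8: C / r = $2.68 / 0.1 = $26.8000
Discount to today: PV = $26.8000 / (1 + 0.1)^8 = $26.8000 / 2.143589 = $12.50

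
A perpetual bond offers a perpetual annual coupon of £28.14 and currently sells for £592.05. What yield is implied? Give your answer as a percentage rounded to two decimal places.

4.75%

P = C/r ⇒ r = C/P = £28.14/£592.05 = 0.047530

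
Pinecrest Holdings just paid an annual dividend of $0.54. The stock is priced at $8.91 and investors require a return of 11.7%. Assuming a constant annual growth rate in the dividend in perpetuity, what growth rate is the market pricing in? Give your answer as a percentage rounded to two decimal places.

5.32%

P = D₀(1+g)/(r−g) ⇒ P(r−g) = D₀(1+g) ⇒ g(P+D₀) = P·r − D₀
g = (P·r − D₀)/(P + D₀) = ($8.91×0.117 − $0.54) / ($8.91 + $0.54) = 0.053171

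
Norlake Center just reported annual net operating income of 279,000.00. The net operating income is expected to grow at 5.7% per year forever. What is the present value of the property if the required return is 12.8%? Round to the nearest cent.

4153563.38

D₁ = D₀ × (1 + g) = 279,000.00 × 1.057 = 294,903.0000
Growing perpetuity: P = D₁ / (r − g) = 294,903.0000 / (0.128 − 0.057) = 4,153,563.38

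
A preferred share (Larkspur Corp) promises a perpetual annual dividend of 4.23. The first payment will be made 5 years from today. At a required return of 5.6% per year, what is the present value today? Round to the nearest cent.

60.74

Value at end of year 4: C / r = 4.23 / 0.056 = 75.5357
Discount to today: PV = 75.5357 / (1 + 0.056)^4 = 75.5357 / 1.243528 = 60.74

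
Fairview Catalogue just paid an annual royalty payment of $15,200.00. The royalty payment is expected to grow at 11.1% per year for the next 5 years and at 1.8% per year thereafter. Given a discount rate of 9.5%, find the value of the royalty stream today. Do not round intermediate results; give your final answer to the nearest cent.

D_1 = 16887.20000
D_2 = 18761.67920
D_3 = 20844.22559
D_4 = 23157.93463
D_5 = 25728.46538
Terminal value at year 5: TV = D_5×(1+g_2)/(r−g_2) = 26191.57775/0.077 = 340150.36042
P_0 = D_1/(1+r)^1 + D_2/(1+r)^2 + D_3/(1+r)^3 + D_4/(1+r)^4 + D_5/(1+r)^5 + TV/(1+r)^5
    = 15422.10046 + 15647.44622 + 15876.08470 + 16108.06402 + 16343.43299 + 216072.91930 = 295470.04768

$295470.05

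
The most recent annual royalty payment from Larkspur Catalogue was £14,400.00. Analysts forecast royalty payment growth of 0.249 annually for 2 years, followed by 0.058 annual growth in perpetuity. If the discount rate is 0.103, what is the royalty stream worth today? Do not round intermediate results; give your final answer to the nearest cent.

£468890.23

D_1 = 17985.60000
D_2 = 22464.01440
Terminal value at year 2: TV = D_2×(1+g_2)/(r−g_2) = 23766.92724/0.045 = 528153.93856
P_0 = D_1/(1+r)^1 + D_2/(1+r)^2 + TV/(1+r)^2
    = 16306.07434 + 18464.44864 + 434119.70367 = 468890.22665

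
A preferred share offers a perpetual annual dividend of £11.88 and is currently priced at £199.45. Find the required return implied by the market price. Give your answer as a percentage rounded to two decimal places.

P = C/r ⇒ r = C/P = £11.88/£199.45 = 0.059564

5.96%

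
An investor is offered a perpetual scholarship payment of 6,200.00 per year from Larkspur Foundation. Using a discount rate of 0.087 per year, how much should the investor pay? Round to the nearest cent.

71264.37

Level perpetuity: PV = C / r = 6,200.00 / 0.087 = 71,264.37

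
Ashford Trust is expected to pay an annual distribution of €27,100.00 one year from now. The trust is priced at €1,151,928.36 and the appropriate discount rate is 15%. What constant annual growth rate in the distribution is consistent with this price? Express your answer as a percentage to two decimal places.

12.65%

P = D₁/(r−g) ⇒ g = r − D₁/P = 0.15 − €27,100.00/€1,151,928.36 = 0.126474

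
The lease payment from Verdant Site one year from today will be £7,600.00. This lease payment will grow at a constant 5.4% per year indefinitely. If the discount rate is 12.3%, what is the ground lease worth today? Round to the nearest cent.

Growing perpetuity: P = D₁ / (r − g) = £7,600.0000 / (0.123 − 0.054) = £110,144.93

£110144.93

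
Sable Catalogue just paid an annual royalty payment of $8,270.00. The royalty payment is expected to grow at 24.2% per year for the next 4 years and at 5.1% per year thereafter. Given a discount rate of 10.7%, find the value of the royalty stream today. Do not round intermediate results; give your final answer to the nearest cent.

D_1 = 10271.34000
D_2 = 12757.00428
D_3 = 15844.19932
D_4 = 19678.49555
Terminal value at year 4: TV = D_4×(1+g_2)/(r−g_2) = 20682.09882/0.056 = 369323.19327
P_0 = D_1/(1+r)^1 + D_2/(1+r)^2 + D_3/(1+r)^3 + D_4/(1+r)^4 + TV/(1+r)^4
    = 9278.53659 + 10410.06544 + 11679.58561 + 13103.92532 + 245932.59844 = 290404.71140

$290404.71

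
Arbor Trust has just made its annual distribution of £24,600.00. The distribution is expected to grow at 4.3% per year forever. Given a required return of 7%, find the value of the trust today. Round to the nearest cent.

D₁ = D₀ × (1 + g) = £24,600.00 × 1.043 = £25,657.8000
Growing perpetuity: P = D₁ / (r − g) = £25,657.8000 / (0.07 − 0.043) = £950,288.89

£950288.89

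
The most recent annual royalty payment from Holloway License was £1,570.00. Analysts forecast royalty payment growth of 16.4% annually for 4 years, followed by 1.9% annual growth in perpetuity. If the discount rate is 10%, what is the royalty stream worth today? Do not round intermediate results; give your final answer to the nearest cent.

£32012.69

D_1 = 1827.48000
D_2 = 2127.18672
D_3 = 2476.04534
D_4 = 2882.11678
Terminal value at year 4: TV = D_4×(1+g_2)/(r−g_2) = 2936.87700/0.081 = 36257.74070
P_0 = D_1/(1+r)^1 + D_2/(1+r)^2 + D_3/(1+r)^3 + D_4/(1+r)^4 + TV/(1+r)^4
    = 1661.34545 + 1758.00555 + 1860.28951 + 1968.52454 + 24764.52476 = 32012.68982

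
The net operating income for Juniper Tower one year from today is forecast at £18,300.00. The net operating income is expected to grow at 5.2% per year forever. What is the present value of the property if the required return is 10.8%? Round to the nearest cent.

Growing perpetuity: P = D₁ / (r − g) = £18,300.0000 / (0.108 − 0.052) = £326,785.71

£326785.71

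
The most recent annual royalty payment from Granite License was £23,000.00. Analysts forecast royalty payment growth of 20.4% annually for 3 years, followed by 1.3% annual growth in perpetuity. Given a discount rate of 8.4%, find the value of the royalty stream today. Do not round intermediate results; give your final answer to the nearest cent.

D_1 = 27692.00000
D_2 = 33341.16800
D_3 = 40142.76627
Terminal value at year 3: TV = D_3×(1+g_2)/(r−g_2) = 40664.62223/0.071 = 572741.15822
P_0 = D_1/(1+r)^1 + D_2/(1+r)^2 + D_3/(1+r)^3 + TV/(1+r)^3
    = 25546.12546 + 28374.10983 + 31515.15520 + 449645.80586 = 535081.19635

£535081.20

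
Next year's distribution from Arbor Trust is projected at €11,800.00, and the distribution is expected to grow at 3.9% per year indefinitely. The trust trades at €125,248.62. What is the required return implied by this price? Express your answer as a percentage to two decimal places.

13.32%

P = D₁/(r − g) ⇒ r = D₁/P + g = €11,800.0000/€125,248.62 + 0.039 = 0.094213 + 0.039 = 0.133213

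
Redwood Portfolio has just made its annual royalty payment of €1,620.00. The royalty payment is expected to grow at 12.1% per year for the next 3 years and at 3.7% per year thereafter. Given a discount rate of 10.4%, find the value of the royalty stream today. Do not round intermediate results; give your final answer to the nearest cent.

D_1 = 1816.02000
D_2 = 2035.75842
D_3 = 2282.08519
Terminal value at year 3: TV = D_3×(1+g_2)/(r−g_2) = 2366.52234/0.067 = 35321.22897
P_0 = D_1/(1+r)^1 + D_2/(1+r)^2 + D_3/(1+r)^3 + TV/(1+r)^3
    = 1644.94565 + 1670.27543 + 1695.99525 + 26249.95637 = 31261.17270

€31261.17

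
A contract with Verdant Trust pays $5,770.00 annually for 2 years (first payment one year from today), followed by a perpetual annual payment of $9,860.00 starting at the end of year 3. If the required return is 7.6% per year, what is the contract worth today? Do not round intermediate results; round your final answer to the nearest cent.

PV of 2-year annuity: $5,770.00 × [1 − (1+0.076)^−2] / 0.076 = 10346.14640
Perpetuity value at year 2: $9,860.00 / 0.076 = 129736.84211
PV of perpetuity: 129736.84211 / (1+0.076)^2 = 112056.94548
Total PV = 10346.14640 + 112056.94548 = 122403.09188

$122403.09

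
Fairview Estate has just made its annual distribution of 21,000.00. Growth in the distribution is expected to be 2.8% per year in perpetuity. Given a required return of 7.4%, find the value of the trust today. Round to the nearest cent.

469304.35

D₁ = D₀ × (1 + g) = 21,000.00 × 1.028 = 21,588.0000
Growing perpetuity: P = D₁ / (r − g) = 21,588.0000 / (0.074 − 0.028) = 469,304.35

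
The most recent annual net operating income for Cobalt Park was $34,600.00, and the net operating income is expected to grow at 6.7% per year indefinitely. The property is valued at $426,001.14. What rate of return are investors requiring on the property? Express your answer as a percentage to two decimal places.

D₁ = $34,600.00 × 1.067 = $36,918.2000
P = D₁/(r − g) ⇒ r = D₁/P + g = $36,918.2000/$426,001.14 + 0.067 = 0.086662 + 0.067 = 0.153662

15.37%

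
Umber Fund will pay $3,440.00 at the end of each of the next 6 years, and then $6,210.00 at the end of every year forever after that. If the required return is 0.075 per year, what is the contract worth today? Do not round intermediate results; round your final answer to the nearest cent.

PV of 6-year annuity: $3,440.00 × [1 − (1+0.075)^−6] / 0.075 = 16146.83169
Perpetuity value at year 6: $6,210.00 / 0.075 = 82800.00000
PV of perpetuity: 82800.00000 / (1+0.075)^6 = 53651.21373
Total PV = 16146.83169 + 53651.21373 = 69798.04542

$69798.05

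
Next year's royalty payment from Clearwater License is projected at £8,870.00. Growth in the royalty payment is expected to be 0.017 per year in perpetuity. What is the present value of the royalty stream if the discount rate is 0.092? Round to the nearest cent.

Growing perpetuity: P = D₁ / (r − g) = £8,870.0000 / (0.092 − 0.017) = £118,266.67

£118266.67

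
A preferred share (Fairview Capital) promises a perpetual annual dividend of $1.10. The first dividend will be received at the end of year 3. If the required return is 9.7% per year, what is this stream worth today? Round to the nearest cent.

Value at end of year 2: C / r = $1.10 / 0.097 = $11.3402
Discount to today: PV = $11.3402 / (1 + 0.097)^2 = $11.3402 / 1.203409 = $9.42

$9.42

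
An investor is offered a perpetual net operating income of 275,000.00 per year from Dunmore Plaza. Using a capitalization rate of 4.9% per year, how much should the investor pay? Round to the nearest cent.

Level perpetuity: PV = C / r = 275,000.00 / 0.049 = 5,612,244.90

5612244.90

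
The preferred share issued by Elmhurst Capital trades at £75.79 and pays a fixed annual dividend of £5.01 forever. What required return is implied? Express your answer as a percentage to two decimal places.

P = C/r ⇒ r = C/P = £5.01/£75.79 = 0.066104

6.61%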